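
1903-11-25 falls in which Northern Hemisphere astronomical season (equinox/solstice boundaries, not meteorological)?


Date: November 25
Astronomical Autumn (approx.; exact equinox/solstice day varies by year): September 22 to December 20
November 25 falls within the Autumn window

Autumn


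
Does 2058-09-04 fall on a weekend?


Anchor: Jan 1, 2058. With p = 2058 - 1 = 2057: (p + p//4 - p//100 + p//400) mod 7 = (2057 + 514 - 20 + 5) mod 7 = 2556 mod 7 = 1 -> Tuesday (Mon=0 ... Sun=6)
Day of year: 247; offset = 246
Weekday index = (1 + 246) mod 7 = 2 -> Wednesday
Weekend days: Saturday, Sunday

No


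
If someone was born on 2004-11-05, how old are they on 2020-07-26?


Birth: 2004-11-05
Reference: 2020-07-26
Year difference: 2020 - 2004 = 16
Birthday not yet reached in 2020, subtract 1

15 years old


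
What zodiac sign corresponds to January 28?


Date: January 28
Conventional tropical zodiac dates: Aquarius from January 20 onward; Pisces starts February 19
January 28 falls within the Aquarius range

Aquarius


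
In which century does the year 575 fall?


Century = (year - 1) // 100 + 1
= (575 - 1) // 100 + 1
= 574 // 100 + 1
= 5 + 1

6th century


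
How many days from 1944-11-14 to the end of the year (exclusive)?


Day of year: 319 of 366
Remaining = 366 - 319

47 days


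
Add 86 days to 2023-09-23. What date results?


Start: 2023-09-23, add 86 days
September 2023 has 30 days: 30 - 23 = 7 days to September 30 -> 79 left
October 2023 has 31 days -> 48 left
November 2023 has 30 days -> 18 left
December 2023: 18 <= 31 -> lands on December 18

Result: 2023-12-18


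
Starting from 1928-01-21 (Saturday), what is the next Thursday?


Current: Saturday
Target: Thursday
Days ahead: 5

Next Thursday: 1928-01-26


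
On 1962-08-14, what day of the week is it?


Date: August 14, 1962
Anchor: Jan 1, 1962. With p = 1962 - 1 = 1961: (p + p//4 - p//100 + p//400) mod 7 = (1961 + 490 - 19 + 4) mod 7 = 2436 mod 7 = 0 -> Monday (Mon=0 ... Sun=6)
Days before August (Jan-Jul): 212; offset = 212 + 14 - 1 = 225
Weekday index = (0 + 225) mod 7 = 1

Day of the week: Tuesday


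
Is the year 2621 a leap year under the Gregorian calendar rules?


Gregorian leap year rule: divisible by 4, but not by 100, unless also by 400.
2621 is not divisible by 4 -> not a leap year

No


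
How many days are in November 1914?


November 1914

30 days


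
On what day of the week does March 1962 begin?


Target: March 1, 1962
Anchor: Jan 1, 1962. With p = 1962 - 1 = 1961: (p + p//4 - p//100 + p//400) mod 7 = (1961 + 490 - 19 + 4) mod 7 = 2436 mod 7 = 0 -> Monday (Mon=0 ... Sun=6)
Days before March (Jan-Feb): 59 days
Weekday index = (0 + 59) mod 7 = 3

Thursday


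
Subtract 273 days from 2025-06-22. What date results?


Start: 2025-06-22, subtract 273 days
Back 22 days from June 22 reaches May 31, 2025 -> 251 left
May 2025 has 31 days -> back to April 30, 2025 -> 220 left
April 2025 has 30 days -> back to March 31, 2025 -> 190 left
March 2025 has 31 days -> back to February 28, 2025 -> 159 left
February 2025 has 28 days -> back to January 31, 2025 -> 131 left
January 2025 has 31 days -> back to December 31, 2024 -> 100 left
December 2024 has 31 days -> back to November 30, 2024 -> 69 left
November 2024 has 30 days -> back to October 31, 2024 -> 39 left
October 2024 has 31 days -> back to September 30, 2024 -> 8 left
September 2024: 30 - 8 = 22 -> lands on September 22

Result: 2024-09-22


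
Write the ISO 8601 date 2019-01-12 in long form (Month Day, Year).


ISO 2019-01-12 parses as year=2019, month=01, day=12
Month 1 -> January

January 12, 2019


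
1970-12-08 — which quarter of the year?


Month: December (month 12)
Q1: Jan-Mar, Q2: Apr-Jun, Q3: Jul-Sep, Q4: Oct-Dec

Q4


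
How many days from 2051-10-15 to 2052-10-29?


From 2051-10-15 to 2052-10-29
2051-10-15: days before October = 31 + 28 + 31 + 30 + 31 + 30 + 31 + 31 + 30 = 273 (2051 is not a leap year); day of year = 273 + 15 = 288
2052-10-29: days before October = 31 + 29 + 31 + 30 + 31 + 30 + 31 + 31 + 30 = 274 (2052 is a leap year); day of year = 274 + 29 = 303
Rest of 2051: 365 - 288 = 77
Total = 77 + 303 = 380

380 days


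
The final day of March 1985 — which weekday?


March 1985 has 31 days
Anchor: Jan 1, 1985. With p = 1985 - 1 = 1984: (p + p//4 - p//100 + p//400) mod 7 = (1984 + 496 - 19 + 4) mod 7 = 2465 mod 7 = 1 -> Tuesday (Mon=0 ... Sun=6)
Days before March (Jan-Feb): 59; March 1 index = (1 + 59) mod 7 = 4 -> Friday
Last day offset: 31 - 1 = 30 days
Weekday index = (4 + 30) mod 7 = 6

Sunday, March 31


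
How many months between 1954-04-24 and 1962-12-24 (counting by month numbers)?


From April 1954 to December 1962
8 years * 12 = 96 months, plus 8 months = 104

104 months


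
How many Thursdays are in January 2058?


January 2058 has 31 days
Anchor: Jan 1, 2058. With p = 2058 - 1 = 2057: (p + p//4 - p//100 + p//400) mod 7 = (2057 + 514 - 20 + 5) mod 7 = 2556 mod 7 = 1 -> Tuesday (Mon=0 ... Sun=6)
January 1 is the anchor itself -> Tuesday
First Thursday is January 3
Thursdays: 3, 10, 17, 24, 31

5 Thursdays


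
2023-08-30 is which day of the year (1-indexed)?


Date: August 30, 2023
Days in months 1 through 7: 212
Plus 30 days in August

Day of year: 242


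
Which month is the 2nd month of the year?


Month 2 of 12

February


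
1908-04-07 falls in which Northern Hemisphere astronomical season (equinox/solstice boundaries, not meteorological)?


Date: April 7
Astronomical Spring (approx.; exact equinox/solstice day varies by year): March 20 to June 20
April 7 falls within the Spring window

Spring


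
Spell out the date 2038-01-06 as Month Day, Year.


ISO 2038-01-06 parses as year=2038, month=01, day=06
Month 1 -> January

January 6, 2038


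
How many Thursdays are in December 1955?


December 1955 has 31 days
Anchor: Jan 1, 1955. With p = 1955 - 1 = 1954: (p + p//4 - p//100 + p//400) mod 7 = (1954 + 488 - 19 + 4) mod 7 = 2427 mod 7 = 5 -> Saturday (Mon=0 ... Sun=6)
Days before December (Jan-Nov): 334; December 1 index = (5 + 334) mod 7 = 3 -> Thursday
First Thursday is December 1
Thursdays: 1, 8, 15, 22, 29

5 Thursdays


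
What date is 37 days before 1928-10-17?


Start: 1928-10-17, subtract 37 days
Back 17 days from October 17 reaches September 30, 1928 -> 20 left
September 1928: 30 - 20 = 10 -> lands on September 10

Result: 1928-09-10


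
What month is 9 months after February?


February is month 2
2 + 9 = 11

November


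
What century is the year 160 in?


Century = (year - 1) // 100 + 1
= (160 - 1) // 100 + 1
= 159 // 100 + 1
= 1 + 1

2nd century


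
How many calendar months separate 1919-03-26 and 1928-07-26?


From March 1919 to July 1928
9 years * 12 = 108 months, plus 4 months = 112

112 months


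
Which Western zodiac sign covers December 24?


Date: December 24
Conventional tropical zodiac dates: Capricorn from December 22 onward; Aquarius starts January 20
December 24 falls within the Capricorn range

Capricorn


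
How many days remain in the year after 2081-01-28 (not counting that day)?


Day of year: 28 of 365
Remaining = 365 - 28

337 days


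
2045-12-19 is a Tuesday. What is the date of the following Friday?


Current: Tuesday
Target: Friday
Days ahead: 3

Next Friday: 2045-12-22


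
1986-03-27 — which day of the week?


Date: March 27, 1986
Anchor: Jan 1, 1986. With p = 1986 - 1 = 1985: (p + p//4 - p//100 + p//400) mod 7 = (1985 + 496 - 19 + 4) mod 7 = 2466 mod 7 = 2 -> Wednesday (Mon=0 ... Sun=6)
Days before March (Jan-Feb): 59; offset = 59 + 27 - 1 = 85
Weekday index = (2 + 85) mod 7 = 3

Day of the week: Thursday


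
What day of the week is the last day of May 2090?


May 2090 has 31 days
Anchor: Jan 1, 2090. With p = 2090 - 1 = 2089: (p + p//4 - p//100 + p//400) mod 7 = (2089 + 522 - 20 + 5) mod 7 = 2596 mod 7 = 6 -> Sunday (Mon=0 ... Sun=6)
Days before May (Jan-Apr): 120; May 1 index = (6 + 120) mod 7 = 0 -> Monday
Last day offset: 31 - 1 = 30 days
Weekday index = (0 + 30) mod 7 = 2

Wednesday, May 31


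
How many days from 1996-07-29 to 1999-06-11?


From 1996-07-29 to 1999-06-11
1996-07-29: days before July = 31 + 29 + 31 + 30 + 31 + 30 = 182 (1996 is a leap year); day of year = 182 + 29 = 211
1999-06-11: days before June = 31 + 28 + 31 + 30 + 31 = 151 (1999 is not a leap year); day of year = 151 + 11 = 162
Rest of 1996: 366 - 211 = 155
Full years 1997 (365), 1998 (365): 730
Total = 155 + 730 + 162 = 1047

1047 days


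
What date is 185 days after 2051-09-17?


Start: 2051-09-17, add 185 days
September 2051 has 30 days: 30 - 17 = 13 days to September 30 -> 172 left
October 2051 has 31 days -> 141 left
November 2051 has 30 days -> 111 left
December 2051 has 31 days -> 80 left
January 2052 has 31 days -> 49 left
February 2052 has 29 days -> 20 left
March 2052: 20 <= 31 -> lands on March 20

Result: 2052-03-20


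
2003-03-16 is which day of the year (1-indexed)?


Date: March 16, 2003
Days in months 1 through 2: 59
Plus 16 days in March

Day of year: 75


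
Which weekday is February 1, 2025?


Target: February 1, 2025
Anchor: Jan 1, 2025. With p = 2025 - 1 = 2024: (p + p//4 - p//100 + p//400) mod 7 = (2024 + 506 - 20 + 5) mod 7 = 2515 mod 7 = 2 -> Wednesday (Mon=0 ... Sun=6)
Days before February (Jan): 31 days
Weekday index = (2 + 31) mod 7 = 5

Saturday


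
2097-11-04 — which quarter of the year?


Month: November (month 11)
Q1: Jan-Mar, Q2: Apr-Jun, Q3: Jul-Sep, Q4: Oct-Dec

Q4


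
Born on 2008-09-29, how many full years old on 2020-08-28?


Birth: 2008-09-29
Reference: 2020-08-28
Year difference: 2020 - 2008 = 12
Birthday not yet reached in 2020, subtract 1

11 years old


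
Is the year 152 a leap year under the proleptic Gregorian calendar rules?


Gregorian leap year rule: divisible by 4, but not by 100, unless also by 400.
152 is divisible by 4 but not 100 -> leap year

Yes


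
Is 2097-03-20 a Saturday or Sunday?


Anchor: Jan 1, 2097. With p = 2097 - 1 = 2096: (p + p//4 - p//100 + p//400) mod 7 = (2096 + 524 - 20 + 5) mod 7 = 2605 mod 7 = 1 -> Tuesday (Mon=0 ... Sun=6)
Day of year: 79; offset = 78
Weekday index = (1 + 78) mod 7 = 2 -> Wednesday
Weekend days: Saturday, Sunday

No


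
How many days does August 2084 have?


August 2084

31 days


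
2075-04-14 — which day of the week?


Date: April 14, 2075
Anchor: Jan 1, 2075. With p = 2075 - 1 = 2074: (p + p//4 - p//100 + p//400) mod 7 = (2074 + 518 - 20 + 5) mod 7 = 2577 mod 7 = 1 -> Tuesday (Mon=0 ... Sun=6)
Days before April (Jan-Mar): 90; offset = 90 + 14 - 1 = 103
Weekday index = (1 + 103) mod 7 = 6

Day of the week: Sunday


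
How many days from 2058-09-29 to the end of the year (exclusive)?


Day of year: 272 of 365
Remaining = 365 - 272

93 days


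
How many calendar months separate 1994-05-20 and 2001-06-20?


From May 1994 to June 2001
7 years * 12 = 84 months, plus 1 month = 85

85 months


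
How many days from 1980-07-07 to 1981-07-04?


From 1980-07-07 to 1981-07-04
1980-07-07: days before July = 31 + 29 + 31 + 30 + 31 + 30 = 182 (1980 is a leap year); day of year = 182 + 7 = 189
1981-07-04: days before July = 31 + 28 + 31 + 30 + 31 + 30 = 181 (1981 is not a leap year); day of year = 181 + 4 = 185
Rest of 1980: 366 - 189 = 177
Total = 177 + 185 = 362

362 days


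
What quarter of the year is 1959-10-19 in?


Month: October (month 10)
Q1: Jan-Mar, Q2: Apr-Jun, Q3: Jul-Sep, Q4: Oct-Dec

Q4


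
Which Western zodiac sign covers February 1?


Date: February 1
Conventional tropical zodiac dates: Aquarius from January 20 onward; Pisces starts February 19
February 1 falls within the Aquarius range

Aquarius


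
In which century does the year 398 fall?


Century = (year - 1) // 100 + 1
= (398 - 1) // 100 + 1
= 397 // 100 + 1
= 3 + 1

4th century


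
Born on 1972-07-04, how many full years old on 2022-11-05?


Birth: 1972-07-04
Reference: 2022-11-05
Year difference: 2022 - 1972 = 50

50 years old


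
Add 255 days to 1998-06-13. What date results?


Start: 1998-06-13, add 255 days
June 1998 has 30 days: 30 - 13 = 17 days to June 30 -> 238 left
July 1998 has 31 days -> 207 left
August 1998 has 31 days -> 176 left
September 1998 has 30 days -> 146 left
October 1998 has 31 days -> 115 left
November 1998 has 30 days -> 85 left
December 1998 has 31 days -> 54 left
January 1999 has 31 days -> 23 left
February 1999: 23 <= 28 -> lands on February 23

Result: 1999-02-23


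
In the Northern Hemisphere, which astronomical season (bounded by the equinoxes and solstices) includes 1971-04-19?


Date: April 19
Astronomical Spring (approx.; exact equinox/solstice day varies by year): March 20 to June 20
April 19 falls within the Spring window

Spring


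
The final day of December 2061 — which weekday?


December 2061 has 31 days
Anchor: Jan 1, 2061. With p = 2061 - 1 = 2060: (p + p//4 - p//100 + p//400) mod 7 = (2060 + 515 - 20 + 5) mod 7 = 2560 mod 7 = 5 -> Saturday (Mon=0 ... Sun=6)
Days before December (Jan-Nov): 334; December 1 index = (5 + 334) mod 7 = 3 -> Thursday
Last day offset: 31 - 1 = 30 days
Weekday index = (3 + 30) mod 7 = 5

Saturday, December 31


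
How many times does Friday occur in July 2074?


July 2074 has 31 days
Anchor: Jan 1, 2074. With p = 2074 - 1 = 2073: (p + p//4 - p//100 + p//400) mod 7 = (2073 + 518 - 20 + 5) mod 7 = 2576 mod 7 = 0 -> Monday (Mon=0 ... Sun=6)
Days before July (Jan-Jun): 181; July 1 index = (0 + 181) mod 7 = 6 -> Sunday
First Friday is July 6
Fridays: 6, 13, 20, 27

4 Fridays


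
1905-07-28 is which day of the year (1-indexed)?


Date: July 28, 1905
Days in months 1 through 6: 181
Plus 28 days in July

Day of year: 209


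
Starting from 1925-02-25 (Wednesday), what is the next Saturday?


Current: Wednesday
Target: Saturday
Days ahead: 3

Next Saturday: 1925-02-28


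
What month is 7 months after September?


September is month 9
9 + 7 = 16; wrap: 16 - 12 = 4

April


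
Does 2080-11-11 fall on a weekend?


Anchor: Jan 1, 2080. With p = 2080 - 1 = 2079: (p + p//4 - p//100 + p//400) mod 7 = (2079 + 519 - 20 + 5) mod 7 = 2583 mod 7 = 0 -> Monday (Mon=0 ... Sun=6)
Day of year: 316; offset = 315
Weekday index = (0 + 315) mod 7 = 0 -> Monday
Weekend days: Saturday, Sunday

No


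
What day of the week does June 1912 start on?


Target: June 1, 1912
Anchor: Jan 1, 1912. With p = 1912 - 1 = 1911: (p + p//4 - p//100 + p//400) mod 7 = (1911 + 477 - 19 + 4) mod 7 = 2373 mod 7 = 0 -> Monday (Mon=0 ... Sun=6)
Days before June (Jan-May): 152 days
Weekday index = (0 + 152) mod 7 = 5

Saturday


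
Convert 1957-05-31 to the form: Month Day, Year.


ISO 1957-05-31 parses as year=1957, month=05, day=31
Month 5 -> May

May 31, 1957


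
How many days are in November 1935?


November 1935

30 days


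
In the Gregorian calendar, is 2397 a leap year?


Gregorian leap year rule: divisible by 4, but not by 100, unless also by 400.
2397 is not divisible by 4 -> not a leap year

No


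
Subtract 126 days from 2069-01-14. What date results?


Start: 2069-01-14, subtract 126 days
Back 14 days from January 14 reaches December 31, 2068 -> 112 left
December 2068 has 31 days -> back to November 30, 2068 -> 81 left
November 2068 has 30 days -> back to October 31, 2068 -> 51 left
October 2068 has 31 days -> back to September 30, 2068 -> 20 left
September 2068: 30 - 20 = 10 -> lands on September 10

Result: 2068-09-10


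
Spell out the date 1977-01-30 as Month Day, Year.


ISO 1977-01-30 parses as year=1977, month=01, day=30
Month 1 -> January

January 30, 1977


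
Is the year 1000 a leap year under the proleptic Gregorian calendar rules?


Gregorian leap year rule: divisible by 4, but not by 100, unless also by 400.
1000 is divisible by 100 but not 400 -> not a leap year

No


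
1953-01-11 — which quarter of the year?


Month: January (month 1)
Q1: Jan-Mar, Q2: Apr-Jun, Q3: Jul-Sep, Q4: Oct-Dec

Q1


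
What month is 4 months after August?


August is month 8
8 + 4 = 12

December


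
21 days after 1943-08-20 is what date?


Start: 1943-08-20, add 21 days
August 1943 has 31 days: 31 - 20 = 11 days to August 31 -> 10 left
September 1943: 10 <= 30 -> lands on September 10

Result: 1943-09-10


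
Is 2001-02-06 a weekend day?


Anchor: Jan 1, 2001. With p = 2001 - 1 = 2000: (p + p//4 - p//100 + p//400) mod 7 = (2000 + 500 - 20 + 5) mod 7 = 2485 mod 7 = 0 -> Monday (Mon=0 ... Sun=6)
Day of year: 37; offset = 36
Weekday index = (0 + 36) mod 7 = 1 -> Tuesday
Weekend days: Saturday, Sunday

No


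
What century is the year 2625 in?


Century = (year - 1) // 100 + 1
= (2625 - 1) // 100 + 1
= 2624 // 100 + 1
= 26 + 1

27th century


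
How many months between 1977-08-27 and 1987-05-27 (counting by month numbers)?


From August 1977 to May 1987
10 years * 12 = 120 months, minus 3 months = 117

117 months


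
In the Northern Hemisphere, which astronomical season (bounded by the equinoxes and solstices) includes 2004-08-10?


Date: August 10
Astronomical Summer (approx.; exact equinox/solstice day varies by year): June 21 to September 21
August 10 falls within the Summer window

Summer


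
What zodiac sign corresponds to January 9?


Date: January 9
Conventional tropical zodiac dates: Capricorn from December 22 onward; Aquarius starts January 20
January 9 falls within the Capricorn range

Capricorn


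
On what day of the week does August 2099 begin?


Target: August 1, 2099
Anchor: Jan 1, 2099. With p = 2099 - 1 = 2098: (p + p//4 - p//100 + p//400) mod 7 = (2098 + 524 - 20 + 5) mod 7 = 2607 mod 7 = 3 -> Thursday (Mon=0 ... Sun=6)
Days before August (Jan-Jul): 212 days
Weekday index = (3 + 212) mod 7 = 5

Saturday


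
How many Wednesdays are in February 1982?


February 1982 has 28 days
Anchor: Jan 1, 1982. With p = 1982 - 1 = 1981: (p + p//4 - p//100 + p//400) mod 7 = (1981 + 495 - 19 + 4) mod 7 = 2461 mod 7 = 4 -> Friday (Mon=0 ... Sun=6)
Days before February (Jan): 31; February 1 index = (4 + 31) mod 7 = 0 -> Monday
First Wednesday is February 3
Wednesdays: 3, 10, 17, 24

4 Wednesdays


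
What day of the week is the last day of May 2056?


May 2056 has 31 days
Anchor: Jan 1, 2056. With p = 2056 - 1 = 2055: (p + p//4 - p//100 + p//400) mod 7 = (2055 + 513 - 20 + 5) mod 7 = 2553 mod 7 = 5 -> Saturday (Mon=0 ... Sun=6)
Days before May (Jan-Apr): 121; May 1 index = (5 + 121) mod 7 = 0 -> Monday
Last day offset: 31 - 1 = 30 days
Weekday index = (0 + 30) mod 7 = 2

Wednesday, May 31


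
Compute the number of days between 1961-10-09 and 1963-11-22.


From 1961-10-09 to 1963-11-22
1961-10-09: days before October = 31 + 28 + 31 + 30 + 31 + 30 + 31 + 31 + 30 = 273 (1961 is not a leap year); day of year = 273 + 9 = 282
1963-11-22: days before November = 31 + 28 + 31 + 30 + 31 + 30 + 31 + 31 + 30 + 31 = 304 (1963 is not a leap year); day of year = 304 + 22 = 326
Rest of 1961: 365 - 282 = 83
Full years 1962 (365): 365
Total = 83 + 365 + 326 = 774

774 days


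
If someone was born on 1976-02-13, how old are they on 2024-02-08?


Birth: 1976-02-13
Reference: 2024-02-08
Year difference: 2024 - 1976 = 48
Birthday not yet reached in 2024, subtract 1

47 years old


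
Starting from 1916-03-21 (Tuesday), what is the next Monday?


Current: Tuesday
Target: Monday
Days ahead: 6

Next Monday: 1916-03-27


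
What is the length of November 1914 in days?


November 1914

30 days


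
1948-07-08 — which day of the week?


Date: July 8, 1948
Anchor: Jan 1, 1948. With p = 1948 - 1 = 1947: (p + p//4 - p//100 + p//400) mod 7 = (1947 + 486 - 19 + 4) mod 7 = 2418 mod 7 = 3 -> Thursday (Mon=0 ... Sun=6)
Days before July (Jan-Jun): 182; offset = 182 + 8 - 1 = 189
Weekday index = (3 + 189) mod 7 = 3

Day of the week: Thursday


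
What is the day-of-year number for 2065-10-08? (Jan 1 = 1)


Date: October 8, 2065
Days in months 1 through 9: 273
Plus 8 days in October

Day of year: 281


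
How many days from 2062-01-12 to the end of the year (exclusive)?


Day of year: 12 of 365
Remaining = 365 - 12

353 days


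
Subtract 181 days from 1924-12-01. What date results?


Start: 1924-12-01, subtract 181 days
Back 1 day from December 1 reaches November 30, 1924 -> 180 left
November 1924 has 30 days -> back to October 31, 1924 -> 150 left
October 1924 has 31 days -> back to September 30, 1924 -> 119 left
September 1924 has 30 days -> back to August 31, 1924 -> 89 left
August 1924 has 31 days -> back to July 31, 1924 -> 58 left
July 1924 has 31 days -> back to June 30, 1924 -> 27 left
June 1924: 30 - 27 = 3 -> lands on June 3

Result: 1924-06-03


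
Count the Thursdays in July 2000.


July 2000 has 31 days
Anchor: Jan 1, 2000. With p = 2000 - 1 = 1999: (p + p//4 - p//100 + p//400) mod 7 = (1999 + 499 - 19 + 4) mod 7 = 2483 mod 7 = 5 -> Saturday (Mon=0 ... Sun=6)
Days before July (Jan-Jun): 182; July 1 index = (5 + 182) mod 7 = 5 -> Saturday
First Thursday is July 6
Thursdays: 6, 13, 20, 27

4 Thursdays


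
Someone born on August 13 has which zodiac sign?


Date: August 13
Conventional tropical zodiac dates: Leo from July 23 onward; Virgo starts August 23
August 13 falls within the Leo range

Leo


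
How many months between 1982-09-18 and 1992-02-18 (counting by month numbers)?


From September 1982 to February 1992
10 years * 12 = 120 months, minus 7 months = 113

113 months


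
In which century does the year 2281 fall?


Century = (year - 1) // 100 + 1
= (2281 - 1) // 100 + 1
= 2280 // 100 + 1
= 22 + 1

23rd century


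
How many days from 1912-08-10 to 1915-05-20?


From 1912-08-10 to 1915-05-20
1912-08-10: days before August = 31 + 29 + 31 + 30 + 31 + 30 + 31 = 213 (1912 is a leap year); day of year = 213 + 10 = 223
1915-05-20: days before May = 31 + 28 + 31 + 30 = 120 (1915 is not a leap year); day of year = 120 + 20 = 140
Rest of 1912: 366 - 223 = 143
Full years 1913 (365), 1914 (365): 730
Total = 143 + 730 + 140 = 1013

1013 days


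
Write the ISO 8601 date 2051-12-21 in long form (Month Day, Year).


ISO 2051-12-21 parses as year=2051, month=12, day=21
Month 12 -> December

December 21, 2051


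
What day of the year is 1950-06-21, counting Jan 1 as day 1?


Date: June 21, 1950
Days in months 1 through 5: 151
Plus 21 days in June

Day of year: 172


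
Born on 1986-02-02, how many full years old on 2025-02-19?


Birth: 1986-02-02
Reference: 2025-02-19
Year difference: 2025 - 1986 = 39

39 years old


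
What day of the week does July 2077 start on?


Target: July 1, 2077
Anchor: Jan 1, 2077. With p = 2077 - 1 = 2076: (p + p//4 - p//100 + p//400) mod 7 = (2076 + 519 - 20 + 5) mod 7 = 2580 mod 7 = 4 -> Friday (Mon=0 ... Sun=6)
Days before July (Jan-Jun): 181 days
Weekday index = (4 + 181) mod 7 = 3

Thursday


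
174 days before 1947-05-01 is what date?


Start: 1947-05-01, subtract 174 days
Back 1 day from May 1 reaches April 30, 1947 -> 173 left
April 1947 has 30 days -> back to March 31, 1947 -> 143 left
March 1947 has 31 days -> back to February 28, 1947 -> 112 left
February 1947 has 28 days -> back to January 31, 1947 -> 84 left
January 1947 has 31 days -> back to December 31, 1946 -> 53 left
December 1946 has 31 days -> back to November 30, 1946 -> 22 left
November 1946: 30 - 22 = 8 -> lands on November 8

Result: 1946-11-08


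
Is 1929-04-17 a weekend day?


Anchor: Jan 1, 1929. With p = 1929 - 1 = 1928: (p + p//4 - p//100 + p//400) mod 7 = (1928 + 482 - 19 + 4) mod 7 = 2395 mod 7 = 1 -> Tuesday (Mon=0 ... Sun=6)
Day of year: 107; offset = 106
Weekday index = (1 + 106) mod 7 = 2 -> Wednesday
Weekend days: Saturday, Sunday

No


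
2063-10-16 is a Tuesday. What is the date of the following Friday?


Current: Tuesday
Target: Friday
Days ahead: 3

Next Friday: 2063-10-19


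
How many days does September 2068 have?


September 2068

30 days


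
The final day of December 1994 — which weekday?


December 1994 has 31 days
Anchor: Jan 1, 1994. With p = 1994 - 1 = 1993: (p + p//4 - p//100 + p//400) mod 7 = (1993 + 498 - 19 + 4) mod 7 = 2476 mod 7 = 5 -> Saturday (Mon=0 ... Sun=6)
Days before December (Jan-Nov): 334; December 1 index = (5 + 334) mod 7 = 3 -> Thursday
Last day offset: 31 - 1 = 30 days
Weekday index = (3 + 30) mod 7 = 5

Saturday, December 31


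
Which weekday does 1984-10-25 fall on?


Date: October 25, 1984
Anchor: Jan 1, 1984. With p = 1984 - 1 = 1983: (p + p//4 - p//100 + p//400) mod 7 = (1983 + 495 - 19 + 4) mod 7 = 2463 mod 7 = 6 -> Sunday (Mon=0 ... Sun=6)
Days before October (Jan-Sep): 274; offset = 274 + 25 - 1 = 298
Weekday index = (6 + 298) mod 7 = 3

Day of the week: Thursday


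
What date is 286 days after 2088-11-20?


Start: 2088-11-20, add 286 days
November 2088 has 30 days: 30 - 20 = 10 days to November 30 -> 276 left
December 2088 has 31 days -> 245 left
January 2089 has 31 days -> 214 left
February 2089 has 28 days -> 186 left
March 2089 has 31 days -> 155 left
April 2089 has 30 days -> 125 left
May 2089 has 31 days -> 94 left
June 2089 has 30 days -> 64 left
July 2089 has 31 days -> 33 left
August 2089 has 31 days -> 2 left
September 2089: 2 <= 30 -> lands on September 2

Result: 2089-09-02


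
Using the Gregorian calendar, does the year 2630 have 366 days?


Gregorian leap year rule: divisible by 4, but not by 100, unless also by 400.
2630 is not divisible by 4 -> not a leap year

No


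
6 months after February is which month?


February is month 2
2 + 6 = 8

August


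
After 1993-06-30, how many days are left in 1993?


Day of year: 181 of 365
Remaining = 365 - 181

184 days


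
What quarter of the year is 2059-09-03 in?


Month: September (month 9)
Q1: Jan-Mar, Q2: Apr-Jun, Q3: Jul-Sep, Q4: Oct-Dec

Q3


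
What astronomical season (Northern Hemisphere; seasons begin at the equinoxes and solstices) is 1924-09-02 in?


Date: September 2
Astronomical Summer (approx.; exact equinox/solstice day varies by year): June 21 to September 21
September 2 falls within the Summer window

Summer


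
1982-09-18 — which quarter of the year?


Month: September (month 9)
Q1: Jan-Mar, Q2: Apr-Jun, Q3: Jul-Sep, Q4: Oct-Dec

Q3


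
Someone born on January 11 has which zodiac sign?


Date: January 11
Conventional tropical zodiac dates: Capricorn from December 22 onward; Aquarius starts January 20
January 11 falls within the Capricorn range

Capricorn


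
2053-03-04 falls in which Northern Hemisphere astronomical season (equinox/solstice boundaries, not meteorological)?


Date: March 4
Astronomical Winter (approx.; exact equinox/solstice day varies by year): December 21 to March 19
March 4 falls within the Winter window

Winter


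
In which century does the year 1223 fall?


Century = (year - 1) // 100 + 1
= (1223 - 1) // 100 + 1
= 1222 // 100 + 1
= 12 + 1

13th century


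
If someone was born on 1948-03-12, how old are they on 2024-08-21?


Birth: 1948-03-12
Reference: 2024-08-21
Year difference: 2024 - 1948 = 76

76 years old


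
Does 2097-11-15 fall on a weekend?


Anchor: Jan 1, 2097. With p = 2097 - 1 = 2096: (p + p//4 - p//100 + p//400) mod 7 = (2096 + 524 - 20 + 5) mod 7 = 2605 mod 7 = 1 -> Tuesday (Mon=0 ... Sun=6)
Day of year: 319; offset = 318
Weekday index = (1 + 318) mod 7 = 4 -> Friday
Weekend days: Saturday, Sunday

No


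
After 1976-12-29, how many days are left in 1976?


Day of year: 364 of 366
Remaining = 366 - 364

2 days


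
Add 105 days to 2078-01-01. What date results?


Start: 2078-01-01, add 105 days
January 2078 has 31 days: 31 - 1 = 30 days to January 31 -> 75 left
February 2078 has 28 days -> 47 left
March 2078 has 31 days -> 16 left
April 2078: 16 <= 30 -> lands on April 16

Result: 2078-04-16


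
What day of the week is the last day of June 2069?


June 2069 has 30 days
Anchor: Jan 1, 2069. With p = 2069 - 1 = 2068: (p + p//4 - p//100 + p//400) mod 7 = (2068 + 517 - 20 + 5) mod 7 = 2570 mod 7 = 1 -> Tuesday (Mon=0 ... Sun=6)
Days before June (Jan-May): 151; June 1 index = (1 + 151) mod 7 = 5 -> Saturday
Last day offset: 30 - 1 = 29 days
Weekday index = (5 + 29) mod 7 = 6

Sunday, June 30


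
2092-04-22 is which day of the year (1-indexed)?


Date: April 22, 2092
Days in months 1 through 3: 91
Plus 22 days in April

Day of year: 113


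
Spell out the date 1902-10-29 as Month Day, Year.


ISO 1902-10-29 parses as year=1902, month=10, day=29
Month 10 -> October

October 29, 1902


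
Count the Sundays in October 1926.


October 1926 has 31 days
Anchor: Jan 1, 1926. With p = 1926 - 1 = 1925: (p + p//4 - p//100 + p//400) mod 7 = (1925 + 481 - 19 + 4) mod 7 = 2391 mod 7 = 4 -> Friday (Mon=0 ... Sun=6)
Days before October (Jan-Sep): 273; October 1 index = (4 + 273) mod 7 = 4 -> Friday
First Sunday is October 3
Sundays: 3, 10, 17, 24, 31

5 Sundays


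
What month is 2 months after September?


September is month 9
9 + 2 = 11

November


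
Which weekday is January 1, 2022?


Target: January 1, 2022
Anchor: Jan 1, 2022. With p = 2022 - 1 = 2021: (p + p//4 - p//100 + p//400) mod 7 = (2021 + 505 - 20 + 5) mod 7 = 2511 mod 7 = 5 -> Saturday (Mon=0 ... Sun=6)
Offset from anchor: 0 days
Weekday index = (5 + 0) mod 7 = 5

Saturday


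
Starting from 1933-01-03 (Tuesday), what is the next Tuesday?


Current: Tuesday
Target: Tuesday
Days ahead: 7

Next Tuesday: 1933-01-10


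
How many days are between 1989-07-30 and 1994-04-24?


From 1989-07-30 to 1994-04-24
1989-07-30: days before July = 31 + 28 + 31 + 30 + 31 + 30 = 181 (1989 is not a leap year); day of year = 181 + 30 = 211
1994-04-24: days before April = 31 + 28 + 31 = 90 (1994 is not a leap year); day of year = 90 + 24 = 114
Rest of 1989: 365 - 211 = 154
Full years 1990 (365), 1991 (365), 1992 (366), 1993 (365): 1461
Total = 154 + 1461 + 114 = 1729

1729 days


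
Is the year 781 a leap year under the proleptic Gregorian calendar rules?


Gregorian leap year rule: divisible by 4, but not by 100, unless also by 400.
781 is not divisible by 4 -> not a leap year

No


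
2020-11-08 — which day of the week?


Date: November 8, 2020
Anchor: Jan 1, 2020. With p = 2020 - 1 = 2019: (p + p//4 - p//100 + p//400) mod 7 = (2019 + 504 - 20 + 5) mod 7 = 2508 mod 7 = 2 -> Wednesday (Mon=0 ... Sun=6)
Days before November (Jan-Oct): 305; offset = 305 + 8 - 1 = 312
Weekday index = (2 + 312) mod 7 = 6

Day of the week: Sunday


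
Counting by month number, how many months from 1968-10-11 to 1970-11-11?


From October 1968 to November 1970
2 years * 12 = 24 months, plus 1 month = 25

25 months


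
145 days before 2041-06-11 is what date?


Start: 2041-06-11, subtract 145 days
Back 11 days from June 11 reaches May 31, 2041 -> 134 left
May 2041 has 31 days -> back to April 30, 2041 -> 103 left
April 2041 has 30 days -> back to March 31, 2041 -> 73 left
March 2041 has 31 days -> back to February 28, 2041 -> 42 left
February 2041 has 28 days -> back to January 31, 2041 -> 14 left
January 2041: 31 - 14 = 17 -> lands on January 17

Result: 2041-01-17


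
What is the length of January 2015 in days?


January 2015

31 days


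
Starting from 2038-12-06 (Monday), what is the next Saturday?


Current: Monday
Target: Saturday
Days ahead: 5

Next Saturday: 2038-12-11


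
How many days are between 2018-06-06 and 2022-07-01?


From 2018-06-06 to 2022-07-01
2018-06-06: days before June = 31 + 28 + 31 + 30 + 31 = 151 (2018 is not a leap year); day of year = 151 + 6 = 157
2022-07-01: days before July = 31 + 28 + 31 + 30 + 31 + 30 = 181 (2022 is not a leap year); day of year = 181 + 1 = 182
Rest of 2018: 365 - 157 = 208
Full years 2019 (365), 2020 (366), 2021 (365): 1096
Total = 208 + 1096 + 182 = 1486

1486 days


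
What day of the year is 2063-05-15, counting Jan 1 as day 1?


Date: May 15, 2063
Days in months 1 through 4: 120
Plus 15 days in May

Day of year: 135


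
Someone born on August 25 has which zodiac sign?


Date: August 25
Conventional tropical zodiac dates: Virgo from August 23 onward; Libra starts September 23
August 25 falls within the Virgo range

Virgo


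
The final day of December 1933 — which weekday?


December 1933 has 31 days
Anchor: Jan 1, 1933. With p = 1933 - 1 = 1932: (p + p//4 - p//100 + p//400) mod 7 = (1932 + 483 - 19 + 4) mod 7 = 2400 mod 7 = 6 -> Sunday (Mon=0 ... Sun=6)
Days before December (Jan-Nov): 334; December 1 index = (6 + 334) mod 7 = 4 -> Friday
Last day offset: 31 - 1 = 30 days
Weekday index = (4 + 30) mod 7 = 6

Sunday, December 31


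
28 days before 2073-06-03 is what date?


Start: 2073-06-03, subtract 28 days
Back 3 days from June 3 reaches May 31, 2073 -> 25 left
May 2073: 31 - 25 = 6 -> lands on May 6

Result: 2073-05-06


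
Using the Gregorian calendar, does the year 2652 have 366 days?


Gregorian leap year rule: divisible by 4, but not by 100, unless also by 400.
2652 is divisible by 4 but not 100 -> leap year

Yes


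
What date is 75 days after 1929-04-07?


Start: 1929-04-07, add 75 days
April 1929 has 30 days: 30 - 7 = 23 days to April 30 -> 52 left
May 1929 has 31 days -> 21 left
June 1929: 21 <= 30 -> lands on June 21

Result: 1929-06-21


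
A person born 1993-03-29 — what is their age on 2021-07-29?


Birth: 1993-03-29
Reference: 2021-07-29
Year difference: 2021 - 1993 = 28

28 years old


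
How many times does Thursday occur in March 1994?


March 1994 has 31 days
Anchor: Jan 1, 1994. With p = 1994 - 1 = 1993: (p + p//4 - p//100 + p//400) mod 7 = (1993 + 498 - 19 + 4) mod 7 = 2476 mod 7 = 5 -> Saturday (Mon=0 ... Sun=6)
Days before March (Jan-Feb): 59; March 1 index = (5 + 59) mod 7 = 1 -> Tuesday
First Thursday is March 3
Thursdays: 3, 10, 17, 24, 31

5 Thursdays


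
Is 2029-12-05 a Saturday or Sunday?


Anchor: Jan 1, 2029. With p = 2029 - 1 = 2028: (p + p//4 - p//100 + p//400) mod 7 = (2028 + 507 - 20 + 5) mod 7 = 2520 mod 7 = 0 -> Monday (Mon=0 ... Sun=6)
Day of year: 339; offset = 338
Weekday index = (0 + 338) mod 7 = 2 -> Wednesday
Weekend days: Saturday, Sunday

No


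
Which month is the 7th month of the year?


Month 7 of 12

July


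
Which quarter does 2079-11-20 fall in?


Month: November (month 11)
Q1: Jan-Mar, Q2: Apr-Jun, Q3: Jul-Sep, Q4: Oct-Dec

Q4


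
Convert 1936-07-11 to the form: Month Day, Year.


ISO 1936-07-11 parses as year=1936, month=07, day=11
Month 7 -> July

July 11, 1936


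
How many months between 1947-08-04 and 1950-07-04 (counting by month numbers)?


From August 1947 to July 1950
3 years * 12 = 36 months, minus 1 month = 35

35 months


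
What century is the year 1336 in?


Century = (year - 1) // 100 + 1
= (1336 - 1) // 100 + 1
= 1335 // 100 + 1
= 13 + 1

14th century


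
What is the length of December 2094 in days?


December 2094

31 days


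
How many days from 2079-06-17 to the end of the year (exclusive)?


Day of year: 168 of 365
Remaining = 365 - 168

197 days


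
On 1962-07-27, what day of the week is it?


Date: July 27, 1962
Anchor: Jan 1, 1962. With p = 1962 - 1 = 1961: (p + p//4 - p//100 + p//400) mod 7 = (1961 + 490 - 19 + 4) mod 7 = 2436 mod 7 = 0 -> Monday (Mon=0 ... Sun=6)
Days before July (Jan-Jun): 181; offset = 181 + 27 - 1 = 207
Weekday index = (0 + 207) mod 7 = 4

Day of the week: Friday


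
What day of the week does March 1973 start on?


Target: March 1, 1973
Anchor: Jan 1, 1973. With p = 1973 - 1 = 1972: (p + p//4 - p//100 + p//400) mod 7 = (1972 + 493 - 19 + 4) mod 7 = 2450 mod 7 = 0 -> Monday (Mon=0 ... Sun=6)
Days before March (Jan-Feb): 59 days
Weekday index = (0 + 59) mod 7 = 3

Thursday


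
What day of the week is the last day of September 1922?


September 1922 has 30 days
Anchor: Jan 1, 1922. With p = 1922 - 1 = 1921: (p + p//4 - p//100 + p//400) mod 7 = (1921 + 480 - 19 + 4) mod 7 = 2386 mod 7 = 6 -> Sunday (Mon=0 ... Sun=6)
Days before September (Jan-Aug): 243; September 1 index = (6 + 243) mod 7 = 4 -> Friday
Last day offset: 30 - 1 = 29 days
Weekday index = (4 + 29) mod 7 = 5

Saturday, September 30


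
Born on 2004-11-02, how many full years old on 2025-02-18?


Birth: 2004-11-02
Reference: 2025-02-18
Year difference: 2025 - 2004 = 21
Birthday not yet reached in 2025, subtract 1

20 years old


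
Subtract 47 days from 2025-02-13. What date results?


Start: 2025-02-13, subtract 47 days
Back 13 days from February 13 reaches January 31, 2025 -> 34 left
January 2025 has 31 days -> back to December 31, 2024 -> 3 left
December 2024: 31 - 3 = 28 -> lands on December 28

Result: 2024-12-28


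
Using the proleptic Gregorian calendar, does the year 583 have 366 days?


Gregorian leap year rule: divisible by 4, but not by 100, unless also by 400.
583 is not divisible by 4 -> not a leap year

No


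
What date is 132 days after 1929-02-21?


Start: 1929-02-21, add 132 days
February 1929 has 28 days: 28 - 21 = 7 days to February 28 -> 125 left
March 1929 has 31 days -> 94 left
April 1929 has 30 days -> 64 left
May 1929 has 31 days -> 33 left
June 1929 has 30 days -> 3 left
July 1929: 3 <= 31 -> lands on July 3

Result: 1929-07-03


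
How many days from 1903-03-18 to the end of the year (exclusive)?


Day of year: 77 of 365
Remaining = 365 - 77

288 days


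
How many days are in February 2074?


February 2074 (leap year: no)

28 days


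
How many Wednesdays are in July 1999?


July 1999 has 31 days
Anchor: Jan 1, 1999. With p = 1999 - 1 = 1998: (p + p//4 - p//100 + p//400) mod 7 = (1998 + 499 - 19 + 4) mod 7 = 2482 mod 7 = 4 -> Friday (Mon=0 ... Sun=6)
Days before July (Jan-Jun): 181; July 1 index = (4 + 181) mod 7 = 3 -> Thursday
First Wednesday is July 7
Wednesdays: 7, 14, 21, 28

4 Wednesdays


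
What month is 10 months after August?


August is month 8
8 + 10 = 18; wrap: 18 - 12 = 6

June


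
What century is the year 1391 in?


Century = (year - 1) // 100 + 1
= (1391 - 1) // 100 + 1
= 1390 // 100 + 1
= 13 + 1

14th century


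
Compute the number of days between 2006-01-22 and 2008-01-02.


From 2006-01-22 to 2008-01-02
2006-01-22: day of year = 22
2008-01-02: day of year = 2
Rest of 2006: 365 - 22 = 343
Full years 2007 (365): 365
Total = 343 + 365 + 2 = 710

710 days


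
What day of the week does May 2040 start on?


Target: May 1, 2040
Anchor: Jan 1, 2040. With p = 2040 - 1 = 2039: (p + p//4 - p//100 + p//400) mod 7 = (2039 + 509 - 20 + 5) mod 7 = 2533 mod 7 = 6 -> Sunday (Mon=0 ... Sun=6)
Days before May (Jan-Apr): 121 days
Weekday index = (6 + 121) mod 7 = 1

Tuesday


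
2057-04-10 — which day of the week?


Date: April 10, 2057
Anchor: Jan 1, 2057. With p = 2057 - 1 = 2056: (p + p//4 - p//100 + p//400) mod 7 = (2056 + 514 - 20 + 5) mod 7 = 2555 mod 7 = 0 -> Monday (Mon=0 ... Sun=6)
Days before April (Jan-Mar): 90; offset = 90 + 10 - 1 = 99
Weekday index = (0 + 99) mod 7 = 1

Day of the week: Tuesday


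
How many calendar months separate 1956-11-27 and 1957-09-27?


From November 1956 to September 1957
1 year * 12 = 12 months, minus 2 months = 10

10 months


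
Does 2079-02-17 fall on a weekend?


Anchor: Jan 1, 2079. With p = 2079 - 1 = 2078: (p + p//4 - p//100 + p//400) mod 7 = (2078 + 519 - 20 + 5) mod 7 = 2582 mod 7 = 6 -> Sunday (Mon=0 ... Sun=6)
Day of year: 48; offset = 47
Weekday index = (6 + 47) mod 7 = 4 -> Friday
Weekend days: Saturday, Sunday

No


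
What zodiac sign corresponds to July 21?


Date: July 21
Conventional tropical zodiac dates: Cancer from June 21 onward; Leo starts July 23
July 21 falls within the Cancer range

Cancer


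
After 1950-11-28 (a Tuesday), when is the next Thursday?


Current: Tuesday
Target: Thursday
Days ahead: 2

Next Thursday: 1950-11-30
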